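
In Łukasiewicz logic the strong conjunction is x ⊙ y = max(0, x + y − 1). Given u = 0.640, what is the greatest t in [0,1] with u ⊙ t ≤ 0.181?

The residuum of the Łukasiewicz t-norm gives the supremum: min(1, 1 − 0.640 + 0.181).
1 − 0.640 + 0.181 = 0.541, so t = min(1, 0.541) = 0.541.
Check: 0.640 ⊙ 0.541 = max(0, 0.181) = 0.181 ≤ 0.181.

0.541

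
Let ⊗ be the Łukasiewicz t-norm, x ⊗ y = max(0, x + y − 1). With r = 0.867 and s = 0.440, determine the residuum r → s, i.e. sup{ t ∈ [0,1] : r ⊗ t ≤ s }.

0.573

The residuum of the Łukasiewicz t-norm gives the supremum: min(1, 1 − 0.867 + 0.440).
1 − 0.867 + 0.440 = 0.573, so t = min(1, 0.573) = 0.573.
Check: 0.867 ⊗ 0.573 = max(0, 0.440) = 0.440 ≤ 0.440.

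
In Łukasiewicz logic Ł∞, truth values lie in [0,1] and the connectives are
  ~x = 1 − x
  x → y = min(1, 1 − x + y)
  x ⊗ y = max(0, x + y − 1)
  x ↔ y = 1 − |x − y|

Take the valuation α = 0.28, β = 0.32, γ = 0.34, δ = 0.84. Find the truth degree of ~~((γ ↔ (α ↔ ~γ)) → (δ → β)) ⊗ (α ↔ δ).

0.20

~γ = 1 − 0.34 = 0.66
α ↔ ~γ = 1 − |0.28 − 0.66| = 1 − 0.38 = 0.62
γ ↔ (α ↔ ~γ) = 1 − |0.34 − 0.62| = 1 − 0.28 = 0.72
δ → β = min(1, 1 − 0.84 + 0.32) = min(1, 0.48) = 0.48
(γ ↔ (α ↔ ~γ)) → (δ → β) = min(1, 1 − 0.72 + 0.48) = min(1, 0.76) = 0.76
~((γ ↔ (α ↔ ~γ)) → (δ → β)) = 1 − 0.76 = 0.24
~~((γ ↔ (α ↔ ~γ)) → (δ → β)) = 1 − 0.24 = 0.76
α ↔ δ = 1 − |0.28 − 0.84| = 1 − 0.56 = 0.44
~~((γ ↔ (α ↔ ~γ)) → (δ → β)) ⊗ (α ↔ δ) = max(0, 0.76 + 0.44 − 1) = max(0, 0.20) = 0.20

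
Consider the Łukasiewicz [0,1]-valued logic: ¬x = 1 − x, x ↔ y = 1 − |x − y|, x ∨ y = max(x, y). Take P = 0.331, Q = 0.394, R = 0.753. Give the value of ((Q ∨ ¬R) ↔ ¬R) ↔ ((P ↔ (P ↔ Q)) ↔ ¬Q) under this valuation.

0.935

¬R = 1 − 0.753 = 0.247
Q ∨ ¬R = max(0.394, 0.247) = 0.394
(Q ∨ ¬R) ↔ ¬R = 1 − |0.394 − 0.247| = 1 − 0.147 = 0.853
P ↔ Q = 1 − |0.331 − 0.394| = 1 − 0.063 = 0.937
P ↔ (P ↔ Q) = 1 − |0.331 − 0.937| = 1 − 0.606 = 0.394
¬Q = 1 − 0.394 = 0.606
(P ↔ (P ↔ Q)) ↔ ¬Q = 1 − |0.394 − 0.606| = 1 − 0.212 = 0.788
((Q ∨ ¬R) ↔ ¬R) ↔ ((P ↔ (P ↔ Q)) ↔ ¬Q) = 1 − |0.853 − 0.788| = 1 − 0.065 = 0.935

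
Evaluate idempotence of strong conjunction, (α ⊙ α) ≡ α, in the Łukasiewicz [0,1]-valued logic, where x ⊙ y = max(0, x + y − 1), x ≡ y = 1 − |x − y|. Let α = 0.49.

0.51

α ⊙ α = max(0, 0.49 + 0.49 − 1) = max(0, -0.02) = 0.00
(α ⊙ α) ≡ α = 1 − |0.00 − 0.49| = 1 − 0.49 = 0.51
(The value 0.51 < 1 shows this instance is not satisfied; fails in Ł∞ since a ⊗ a = max(0, 2a−1) ≠ a in general.)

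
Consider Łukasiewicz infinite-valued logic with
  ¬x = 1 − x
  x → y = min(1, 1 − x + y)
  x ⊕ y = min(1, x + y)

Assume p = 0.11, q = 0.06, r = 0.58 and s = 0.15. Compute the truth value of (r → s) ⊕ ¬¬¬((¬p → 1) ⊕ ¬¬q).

r → s = min(1, 1 − 0.58 + 0.15) = min(1, 0.57) = 0.57
¬p = 1 − 0.11 = 0.89
¬p → 1 = min(1, 1 − 0.89 + 1.00) = min(1, 1.11) = 1.00
¬q = 1 − 0.06 = 0.94
¬¬q = 1 − 0.94 = 0.06
(¬p → 1) ⊕ ¬¬q = min(1, 1.00 + 0.06) = min(1, 1.06) = 1.00
¬((¬p → 1) ⊕ ¬¬q) = 1 − 1.00 = 0.00
¬¬((¬p → 1) ⊕ ¬¬q) = 1 − 0.00 = 1.00
¬¬¬((¬p → 1) ⊕ ¬¬q) = 1 − 1.00 = 0.00
(r → s) ⊕ ¬¬¬((¬p → 1) ⊕ ¬¬q) = min(1, 0.57 + 0.00) = min(1, 0.57) = 0.57

0.57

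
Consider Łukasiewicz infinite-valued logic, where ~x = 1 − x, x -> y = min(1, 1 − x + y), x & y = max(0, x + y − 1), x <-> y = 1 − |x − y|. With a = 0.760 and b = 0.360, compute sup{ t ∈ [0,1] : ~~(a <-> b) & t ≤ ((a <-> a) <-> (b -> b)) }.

a <-> b = 1 − |0.760 − 0.360| = 1 − 0.400 = 0.600
~(a <-> b) = 1 − 0.600 = 0.400
~~(a <-> b) = 1 − 0.400 = 0.600
So the left factor is ~~(a <-> b) = 0.600.
a <-> a = 1 − |0.760 − 0.760| = 1 − 0.000 = 1.000
b -> b = min(1, 1 − 0.360 + 0.360) = min(1, 1.000) = 1.000
(a <-> a) <-> (b -> b) = 1 − |1.000 − 1.000| = 1 − 0.000 = 1.000
So the right-hand bound is (a <-> a) <-> (b -> b) = 1.000.
The residuum of the Łukasiewicz t-norm gives the supremum: min(1, 1 − 0.600 + 1.000).
1 − 0.600 + 1.000 = 1.400, so t = min(1, 1.400) = 1.000.
Check: 0.600 & 1.000 = max(0, 0.600) = 0.600 ≤ 1.000.

1.000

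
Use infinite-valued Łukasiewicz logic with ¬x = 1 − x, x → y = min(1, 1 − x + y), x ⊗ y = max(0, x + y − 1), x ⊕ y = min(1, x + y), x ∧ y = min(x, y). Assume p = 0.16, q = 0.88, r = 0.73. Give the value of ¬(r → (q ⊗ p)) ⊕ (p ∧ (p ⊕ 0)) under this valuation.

0.85

q ⊗ p = max(0, 0.88 + 0.16 − 1) = max(0, 0.04) = 0.04
r → (q ⊗ p) = min(1, 1 − 0.73 + 0.04) = min(1, 0.31) = 0.31
¬(r → (q ⊗ p)) = 1 − 0.31 = 0.69
p ⊕ 0 = min(1, 0.16 + 0.00) = min(1, 0.16) = 0.16
p ∧ (p ⊕ 0) = min(0.16, 0.16) = 0.16
¬(r → (q ⊗ p)) ⊕ (p ∧ (p ⊕ 0)) = min(1, 0.69 + 0.16) = min(1, 0.85) = 0.85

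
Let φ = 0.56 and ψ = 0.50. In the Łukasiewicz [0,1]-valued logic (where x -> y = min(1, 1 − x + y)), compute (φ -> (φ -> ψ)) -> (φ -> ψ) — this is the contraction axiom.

0.94

φ -> ψ = min(1, 1 − 0.56 + 0.50) = min(1, 0.94) = 0.94
φ -> (φ -> ψ) = min(1, 1 − 0.56 + 0.94) = min(1, 1.38) = 1.00
(φ -> (φ -> ψ)) -> (φ -> ψ) = min(1, 1 − 1.00 + 0.94) = min(1, 0.94) = 0.94
(The value 0.94 < 1 shows this instance is not satisfied; fails in Ł∞ (the t-norm is not idempotent).)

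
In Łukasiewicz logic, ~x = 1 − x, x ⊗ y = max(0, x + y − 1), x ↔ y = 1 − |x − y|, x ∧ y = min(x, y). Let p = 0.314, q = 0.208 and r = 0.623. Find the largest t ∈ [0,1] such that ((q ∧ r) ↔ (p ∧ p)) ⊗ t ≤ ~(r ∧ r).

q ∧ r = min(0.208, 0.623) = 0.208
p ∧ p = min(0.314, 0.314) = 0.314
(q ∧ r) ↔ (p ∧ p) = 1 − |0.208 − 0.314| = 1 − 0.106 = 0.894
So the left factor is (q ∧ r) ↔ (p ∧ p) = 0.894.
r ∧ r = min(0.623, 0.623) = 0.623
~(r ∧ r) = 1 − 0.623 = 0.377
So the right-hand bound is ~(r ∧ r) = 0.377.
The residuum of the Łukasiewicz t-norm gives the supremum: min(1, 1 − 0.894 + 0.377).
1 − 0.894 + 0.377 = 0.483, so t = min(1, 0.483) = 0.483.
Check: 0.894 ⊗ 0.483 = max(0, 0.377) = 0.377 ≤ 0.377.

0.483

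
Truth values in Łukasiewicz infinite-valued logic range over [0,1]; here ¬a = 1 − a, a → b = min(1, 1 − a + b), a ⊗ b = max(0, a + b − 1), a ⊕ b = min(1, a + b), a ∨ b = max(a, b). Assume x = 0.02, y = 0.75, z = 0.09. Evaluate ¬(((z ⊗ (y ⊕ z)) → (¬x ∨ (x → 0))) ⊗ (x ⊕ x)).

0.96

y ⊕ z = min(1, 0.75 + 0.09) = min(1, 0.84) = 0.84
z ⊗ (y ⊕ z) = max(0, 0.09 + 0.84 − 1) = max(0, -0.07) = 0.00
¬x = 1 − 0.02 = 0.98
x → 0 = min(1, 1 − 0.02 + 0.00) = min(1, 0.98) = 0.98
¬x ∨ (x → 0) = max(0.98, 0.98) = 0.98
(z ⊗ (y ⊕ z)) → (¬x ∨ (x → 0)) = min(1, 1 − 0.00 + 0.98) = min(1, 1.98) = 1.00
x ⊕ x = min(1, 0.02 + 0.02) = min(1, 0.04) = 0.04
((z ⊗ (y ⊕ z)) → (¬x ∨ (x → 0))) ⊗ (x ⊕ x) = max(0, 1.00 + 0.04 − 1) = max(0, 0.04) = 0.04
¬(((z ⊗ (y ⊕ z)) → (¬x ∨ (x → 0))) ⊗ (x ⊕ x)) = 1 − 0.04 = 0.96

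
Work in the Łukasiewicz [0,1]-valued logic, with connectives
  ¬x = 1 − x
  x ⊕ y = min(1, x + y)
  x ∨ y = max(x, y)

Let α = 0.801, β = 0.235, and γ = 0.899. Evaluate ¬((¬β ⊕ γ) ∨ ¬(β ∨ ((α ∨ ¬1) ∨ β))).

0.000

¬β = 1 − 0.235 = 0.765
¬β ⊕ γ = min(1, 0.765 + 0.899) = min(1, 1.664) = 1.000
¬1 = 1 − 1.000 = 0.000
α ∨ ¬1 = max(0.801, 0.000) = 0.801
(α ∨ ¬1) ∨ β = max(0.801, 0.235) = 0.801
β ∨ ((α ∨ ¬1) ∨ β) = max(0.235, 0.801) = 0.801
¬(β ∨ ((α ∨ ¬1) ∨ β)) = 1 − 0.801 = 0.199
(¬β ⊕ γ) ∨ ¬(β ∨ ((α ∨ ¬1) ∨ β)) = max(1.000, 0.199) = 1.000
¬((¬β ⊕ γ) ∨ ¬(β ∨ ((α ∨ ¬1) ∨ β))) = 1 − 1.000 = 0.000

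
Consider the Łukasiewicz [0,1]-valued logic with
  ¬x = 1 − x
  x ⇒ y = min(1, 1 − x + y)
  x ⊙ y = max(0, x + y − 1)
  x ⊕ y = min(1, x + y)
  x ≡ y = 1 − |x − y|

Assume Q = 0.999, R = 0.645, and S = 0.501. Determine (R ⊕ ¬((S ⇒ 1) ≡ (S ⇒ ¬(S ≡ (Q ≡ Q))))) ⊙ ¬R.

0.002

S ⇒ 1 = min(1, 1 − 0.501 + 1.000) = min(1, 1.499) = 1.000
Q ≡ Q = 1 − |0.999 − 0.999| = 1 − 0.000 = 1.000
S ≡ (Q ≡ Q) = 1 − |0.501 − 1.000| = 1 − 0.499 = 0.501
¬(S ≡ (Q ≡ Q)) = 1 − 0.501 = 0.499
S ⇒ ¬(S ≡ (Q ≡ Q)) = min(1, 1 − 0.501 + 0.499) = min(1, 0.998) = 0.998
(S ⇒ 1) ≡ (S ⇒ ¬(S ≡ (Q ≡ Q))) = 1 − |1.000 − 0.998| = 1 − 0.002 = 0.998
¬((S ⇒ 1) ≡ (S ⇒ ¬(S ≡ (Q ≡ Q)))) = 1 − 0.998 = 0.002
R ⊕ ¬((S ⇒ 1) ≡ (S ⇒ ¬(S ≡ (Q ≡ Q)))) = min(1, 0.645 + 0.002) = min(1, 0.647) = 0.647
¬R = 1 − 0.645 = 0.355
(R ⊕ ¬((S ⇒ 1) ≡ (S ⇒ ¬(S ≡ (Q ≡ Q))))) ⊙ ¬R = max(0, 0.647 + 0.355 − 1) = max(0, 0.002) = 0.002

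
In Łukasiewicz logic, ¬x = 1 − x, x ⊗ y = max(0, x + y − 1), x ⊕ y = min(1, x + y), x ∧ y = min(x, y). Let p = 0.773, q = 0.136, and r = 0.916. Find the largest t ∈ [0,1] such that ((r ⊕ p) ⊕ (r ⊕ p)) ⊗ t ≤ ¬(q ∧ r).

r ⊕ p = min(1, 0.916 + 0.773) = min(1, 1.689) = 1.000
(r ⊕ p) ⊕ (r ⊕ p) = min(1, 1.000 + 1.000) = min(1, 2.000) = 1.000
So the left factor is (r ⊕ p) ⊕ (r ⊕ p) = 1.000.
q ∧ r = min(0.136, 0.916) = 0.136
¬(q ∧ r) = 1 − 0.136 = 0.864
So the right-hand bound is ¬(q ∧ r) = 0.864.
The residuum of the Łukasiewicz t-norm gives the supremum: min(1, 1 − 1.000 + 0.864).
1 − 1.000 + 0.864 = 0.864, so t = min(1, 0.864) = 0.864.
Check: 1.000 ⊗ 0.864 = max(0, 0.864) = 0.864 ≤ 0.864.

0.864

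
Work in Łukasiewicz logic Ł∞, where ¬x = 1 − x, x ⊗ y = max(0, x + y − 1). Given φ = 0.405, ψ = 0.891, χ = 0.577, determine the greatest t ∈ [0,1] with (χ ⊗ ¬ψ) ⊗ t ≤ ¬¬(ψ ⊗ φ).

1.000

¬ψ = 1 − 0.891 = 0.109
χ ⊗ ¬ψ = max(0, 0.577 + 0.109 − 1) = max(0, -0.314) = 0.000
So the left factor is χ ⊗ ¬ψ = 0.000.
ψ ⊗ φ = max(0, 0.891 + 0.405 − 1) = max(0, 0.296) = 0.296
¬(ψ ⊗ φ) = 1 − 0.296 = 0.704
¬¬(ψ ⊗ φ) = 1 − 0.704 = 0.296
So the right-hand bound is ¬¬(ψ ⊗ φ) = 0.296.
The residuum of the Łukasiewicz t-norm gives the supremum: min(1, 1 − 0.000 + 0.296).
1 − 0.000 + 0.296 = 1.296, so t = min(1, 1.296) = 1.000.
Check: 0.000 ⊗ 1.000 = max(0, 0.000) = 0.000 ≤ 0.296.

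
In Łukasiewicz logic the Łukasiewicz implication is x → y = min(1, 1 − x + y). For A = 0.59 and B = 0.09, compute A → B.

A → B = min(1, 1 − 0.59 + 0.09) = min(1, 0.50) = 0.50
For comparison, the Gödel implication (1 if x ≤ y else y) would give 0.09.

0.50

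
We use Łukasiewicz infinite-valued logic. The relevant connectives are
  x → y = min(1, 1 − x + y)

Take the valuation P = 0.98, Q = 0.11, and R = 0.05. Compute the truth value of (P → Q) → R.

0.92

P → Q = min(1, 1 − 0.98 + 0.11) = min(1, 0.13) = 0.13
(P → Q) → R = min(1, 1 − 0.13 + 0.05) = min(1, 0.92) = 0.92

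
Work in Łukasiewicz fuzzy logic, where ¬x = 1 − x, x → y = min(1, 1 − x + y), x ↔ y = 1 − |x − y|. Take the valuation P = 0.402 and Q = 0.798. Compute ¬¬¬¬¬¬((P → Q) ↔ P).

0.402

P → Q = min(1, 1 − 0.402 + 0.798) = min(1, 1.396) = 1.000
(P → Q) ↔ P = 1 − |1.000 − 0.402| = 1 − 0.598 = 0.402
¬((P → Q) ↔ P) = 1 − 0.402 = 0.598
¬¬((P → Q) ↔ P) = 1 − 0.598 = 0.402
¬¬¬((P → Q) ↔ P) = 1 − 0.402 = 0.598
¬¬¬¬((P → Q) ↔ P) = 1 − 0.598 = 0.402
¬¬¬¬¬((P → Q) ↔ P) = 1 − 0.402 = 0.598
¬¬¬¬¬¬((P → Q) ↔ P) = 1 − 0.598 = 0.402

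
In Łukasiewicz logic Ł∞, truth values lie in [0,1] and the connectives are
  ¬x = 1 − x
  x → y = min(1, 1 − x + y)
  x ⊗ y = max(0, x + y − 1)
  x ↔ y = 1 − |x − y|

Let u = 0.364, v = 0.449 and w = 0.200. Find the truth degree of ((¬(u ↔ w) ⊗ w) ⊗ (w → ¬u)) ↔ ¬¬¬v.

0.449

u ↔ w = 1 − |0.364 − 0.200| = 1 − 0.164 = 0.836
¬(u ↔ w) = 1 − 0.836 = 0.164
¬(u ↔ w) ⊗ w = max(0, 0.164 + 0.200 − 1) = max(0, -0.636) = 0.000
¬u = 1 − 0.364 = 0.636
w → ¬u = min(1, 1 − 0.200 + 0.636) = min(1, 1.436) = 1.000
(¬(u ↔ w) ⊗ w) ⊗ (w → ¬u) = max(0, 0.000 + 1.000 − 1) = max(0, 0.000) = 0.000
¬v = 1 − 0.449 = 0.551
¬¬v = 1 − 0.551 = 0.449
¬¬¬v = 1 − 0.449 = 0.551
((¬(u ↔ w) ⊗ w) ⊗ (w → ¬u)) ↔ ¬¬¬v = 1 − |0.000 − 0.551| = 1 − 0.551 = 0.449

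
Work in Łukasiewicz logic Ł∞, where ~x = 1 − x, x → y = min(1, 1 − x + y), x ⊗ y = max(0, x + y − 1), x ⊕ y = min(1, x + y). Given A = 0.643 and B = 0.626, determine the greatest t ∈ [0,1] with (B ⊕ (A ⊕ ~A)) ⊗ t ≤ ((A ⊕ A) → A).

0.643

~A = 1 − 0.643 = 0.357
A ⊕ ~A = min(1, 0.643 + 0.357) = min(1, 1.000) = 1.000
B ⊕ (A ⊕ ~A) = min(1, 0.626 + 1.000) = min(1, 1.626) = 1.000
So the left factor is B ⊕ (A ⊕ ~A) = 1.000.
A ⊕ A = min(1, 0.643 + 0.643) = min(1, 1.286) = 1.000
(A ⊕ A) → A = min(1, 1 − 1.000 + 0.643) = min(1, 0.643) = 0.643
So the right-hand bound is (A ⊕ A) → A = 0.643.
The residuum of the Łukasiewicz t-norm gives the supremum: min(1, 1 − 1.000 + 0.643).
1 − 1.000 + 0.643 = 0.643, so t = min(1, 0.643) = 0.643.
Check: 1.000 ⊗ 0.643 = max(0, 0.643) = 0.643 ≤ 0.643.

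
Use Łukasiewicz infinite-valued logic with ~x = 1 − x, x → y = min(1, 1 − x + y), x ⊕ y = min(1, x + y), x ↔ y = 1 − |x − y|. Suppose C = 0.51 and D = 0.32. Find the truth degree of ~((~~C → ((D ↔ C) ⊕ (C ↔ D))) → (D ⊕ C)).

~C = 1 − 0.51 = 0.49
~~C = 1 − 0.49 = 0.51
D ↔ C = 1 − |0.32 − 0.51| = 1 − 0.19 = 0.81
C ↔ D = 1 − |0.51 − 0.32| = 1 − 0.19 = 0.81
(D ↔ C) ⊕ (C ↔ D) = min(1, 0.81 + 0.81) = min(1, 1.62) = 1.00
~~C → ((D ↔ C) ⊕ (C ↔ D)) = min(1, 1 − 0.51 + 1.00) = min(1, 1.49) = 1.00
D ⊕ C = min(1, 0.32 + 0.51) = min(1, 0.83) = 0.83
(~~C → ((D ↔ C) ⊕ (C ↔ D))) → (D ⊕ C) = min(1, 1 − 1.00 + 0.83) = min(1, 0.83) = 0.83
~((~~C → ((D ↔ C) ⊕ (C ↔ D))) → (D ⊕ C)) = 1 − 0.83 = 0.17

0.17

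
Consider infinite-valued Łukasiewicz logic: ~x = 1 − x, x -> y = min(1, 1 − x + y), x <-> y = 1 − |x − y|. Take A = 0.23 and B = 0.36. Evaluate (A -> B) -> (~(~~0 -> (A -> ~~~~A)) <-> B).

0.64

A -> B = min(1, 1 − 0.23 + 0.36) = min(1, 1.13) = 1.00
~0 = 1 − 0.00 = 1.00
~~0 = 1 − 1.00 = 0.00
~A = 1 − 0.23 = 0.77
~~A = 1 − 0.77 = 0.23
~~~A = 1 − 0.23 = 0.77
~~~~A = 1 − 0.77 = 0.23
A -> ~~~~A = min(1, 1 − 0.23 + 0.23) = min(1, 1.00) = 1.00
~~0 -> (A -> ~~~~A) = min(1, 1 − 0.00 + 1.00) = min(1, 2.00) = 1.00
~(~~0 -> (A -> ~~~~A)) = 1 − 1.00 = 0.00
~(~~0 -> (A -> ~~~~A)) <-> B = 1 − |0.00 − 0.36| = 1 − 0.36 = 0.64
(A -> B) -> (~(~~0 -> (A -> ~~~~A)) <-> B) = min(1, 1 − 1.00 + 0.64) = min(1, 0.64) = 0.64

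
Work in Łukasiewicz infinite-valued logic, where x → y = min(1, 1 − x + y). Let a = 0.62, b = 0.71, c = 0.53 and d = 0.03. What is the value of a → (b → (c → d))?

c → d = min(1, 1 − 0.53 + 0.03) = min(1, 0.50) = 0.50
b → (c → d) = min(1, 1 − 0.71 + 0.50) = min(1, 0.79) = 0.79
a → (b → (c → d)) = min(1, 1 − 0.62 + 0.79) = min(1, 1.17) = 1.00

1.00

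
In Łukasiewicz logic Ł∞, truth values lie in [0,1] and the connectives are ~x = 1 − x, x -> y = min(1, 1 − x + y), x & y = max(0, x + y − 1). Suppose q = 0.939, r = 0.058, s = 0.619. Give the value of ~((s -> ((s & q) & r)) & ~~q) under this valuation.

0.680

s & q = max(0, 0.619 + 0.939 − 1) = max(0, 0.558) = 0.558
(s & q) & r = max(0, 0.558 + 0.058 − 1) = max(0, -0.384) = 0.000
s -> ((s & q) & r) = min(1, 1 − 0.619 + 0.000) = min(1, 0.381) = 0.381
~q = 1 − 0.939 = 0.061
~~q = 1 − 0.061 = 0.939
(s -> ((s & q) & r)) & ~~q = max(0, 0.381 + 0.939 − 1) = max(0, 0.320) = 0.320
~((s -> ((s & q) & r)) & ~~q) = 1 − 0.320 = 0.680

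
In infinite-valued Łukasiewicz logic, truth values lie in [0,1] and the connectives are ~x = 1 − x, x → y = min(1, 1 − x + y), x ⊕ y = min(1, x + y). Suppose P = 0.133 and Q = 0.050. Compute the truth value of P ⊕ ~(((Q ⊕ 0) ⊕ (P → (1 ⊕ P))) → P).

1.000

Q ⊕ 0 = min(1, 0.050 + 0.000) = min(1, 0.050) = 0.050
1 ⊕ P = min(1, 1.000 + 0.133) = min(1, 1.133) = 1.000
P → (1 ⊕ P) = min(1, 1 − 0.133 + 1.000) = min(1, 1.867) = 1.000
(Q ⊕ 0) ⊕ (P → (1 ⊕ P)) = min(1, 0.050 + 1.000) = min(1, 1.050) = 1.000
((Q ⊕ 0) ⊕ (P → (1 ⊕ P))) → P = min(1, 1 − 1.000 + 0.133) = min(1, 0.133) = 0.133
~(((Q ⊕ 0) ⊕ (P → (1 ⊕ P))) → P) = 1 − 0.133 = 0.867
P ⊕ ~(((Q ⊕ 0) ⊕ (P → (1 ⊕ P))) → P) = min(1, 0.133 + 0.867) = min(1, 1.000) = 1.000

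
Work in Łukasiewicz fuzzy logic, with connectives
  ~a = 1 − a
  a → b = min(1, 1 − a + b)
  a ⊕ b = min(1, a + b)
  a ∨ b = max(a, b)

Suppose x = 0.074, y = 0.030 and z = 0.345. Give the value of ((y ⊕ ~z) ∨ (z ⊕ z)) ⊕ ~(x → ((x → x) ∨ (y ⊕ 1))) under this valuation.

~z = 1 − 0.345 = 0.655
y ⊕ ~z = min(1, 0.030 + 0.655) = min(1, 0.685) = 0.685
z ⊕ z = min(1, 0.345 + 0.345) = min(1, 0.690) = 0.690
(y ⊕ ~z) ∨ (z ⊕ z) = max(0.685, 0.690) = 0.690
x → x = min(1, 1 − 0.074 + 0.074) = min(1, 1.000) = 1.000
y ⊕ 1 = min(1, 0.030 + 1.000) = min(1, 1.030) = 1.000
(x → x) ∨ (y ⊕ 1) = max(1.000, 1.000) = 1.000
x → ((x → x) ∨ (y ⊕ 1)) = min(1, 1 − 0.074 + 1.000) = min(1, 1.926) = 1.000
~(x → ((x → x) ∨ (y ⊕ 1))) = 1 − 1.000 = 0.000
((y ⊕ ~z) ∨ (z ⊕ z)) ⊕ ~(x → ((x → x) ∨ (y ⊕ 1))) = min(1, 0.690 + 0.000) = min(1, 0.690) = 0.690

0.690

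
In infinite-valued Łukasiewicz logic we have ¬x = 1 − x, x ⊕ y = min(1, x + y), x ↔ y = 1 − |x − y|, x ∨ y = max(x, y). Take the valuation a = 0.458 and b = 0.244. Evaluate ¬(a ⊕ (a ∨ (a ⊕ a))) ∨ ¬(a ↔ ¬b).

0.298

a ⊕ a = min(1, 0.458 + 0.458) = min(1, 0.916) = 0.916
a ∨ (a ⊕ a) = max(0.458, 0.916) = 0.916
a ⊕ (a ∨ (a ⊕ a)) = min(1, 0.458 + 0.916) = min(1, 1.374) = 1.000
¬(a ⊕ (a ∨ (a ⊕ a))) = 1 − 1.000 = 0.000
¬b = 1 − 0.244 = 0.756
a ↔ ¬b = 1 − |0.458 − 0.756| = 1 − 0.298 = 0.702
¬(a ↔ ¬b) = 1 − 0.702 = 0.298
¬(a ⊕ (a ∨ (a ⊕ a))) ∨ ¬(a ↔ ¬b) = max(0.000, 0.298) = 0.298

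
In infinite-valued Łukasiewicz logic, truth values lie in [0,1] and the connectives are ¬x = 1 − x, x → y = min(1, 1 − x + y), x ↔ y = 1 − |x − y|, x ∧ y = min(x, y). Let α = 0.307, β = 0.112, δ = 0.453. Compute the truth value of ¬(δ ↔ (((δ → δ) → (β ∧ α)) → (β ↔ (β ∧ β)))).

0.547

δ → δ = min(1, 1 − 0.453 + 0.453) = min(1, 1.000) = 1.000
β ∧ α = min(0.112, 0.307) = 0.112
(δ → δ) → (β ∧ α) = min(1, 1 − 1.000 + 0.112) = min(1, 0.112) = 0.112
β ∧ β = min(0.112, 0.112) = 0.112
β ↔ (β ∧ β) = 1 − |0.112 − 0.112| = 1 − 0.000 = 1.000
((δ → δ) → (β ∧ α)) → (β ↔ (β ∧ β)) = min(1, 1 − 0.112 + 1.000) = min(1, 1.888) = 1.000
δ ↔ (((δ → δ) → (β ∧ α)) → (β ↔ (β ∧ β))) = 1 − |0.453 − 1.000| = 1 − 0.547 = 0.453
¬(δ ↔ (((δ → δ) → (β ∧ α)) → (β ↔ (β ∧ β)))) = 1 − 0.453 = 0.547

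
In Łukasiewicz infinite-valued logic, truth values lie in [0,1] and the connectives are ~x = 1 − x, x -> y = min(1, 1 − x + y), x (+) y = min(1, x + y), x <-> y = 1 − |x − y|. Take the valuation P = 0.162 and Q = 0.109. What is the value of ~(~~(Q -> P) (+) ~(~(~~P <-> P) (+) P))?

Q -> P = min(1, 1 − 0.109 + 0.162) = min(1, 1.053) = 1.000
~(Q -> P) = 1 − 1.000 = 0.000
~~(Q -> P) = 1 − 0.000 = 1.000
~P = 1 − 0.162 = 0.838
~~P = 1 − 0.838 = 0.162
~~P <-> P = 1 − |0.162 − 0.162| = 1 − 0.000 = 1.000
~(~~P <-> P) = 1 − 1.000 = 0.000
~(~~P <-> P) (+) P = min(1, 0.000 + 0.162) = min(1, 0.162) = 0.162
~(~(~~P <-> P) (+) P) = 1 − 0.162 = 0.838
~~(Q -> P) (+) ~(~(~~P <-> P) (+) P) = min(1, 1.000 + 0.838) = min(1, 1.838) = 1.000
~(~~(Q -> P) (+) ~(~(~~P <-> P) (+) P)) = 1 − 1.000 = 0.000

0.000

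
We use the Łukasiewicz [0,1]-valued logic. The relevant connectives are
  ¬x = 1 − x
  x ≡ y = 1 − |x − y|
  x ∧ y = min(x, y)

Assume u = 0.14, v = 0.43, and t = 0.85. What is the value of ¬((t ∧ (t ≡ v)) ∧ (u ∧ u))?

t ≡ v = 1 − |0.85 − 0.43| = 1 − 0.42 = 0.58
t ∧ (t ≡ v) = min(0.85, 0.58) = 0.58
u ∧ u = min(0.14, 0.14) = 0.14
(t ∧ (t ≡ v)) ∧ (u ∧ u) = min(0.58, 0.14) = 0.14
¬((t ∧ (t ≡ v)) ∧ (u ∧ u)) = 1 − 0.14 = 0.86

0.86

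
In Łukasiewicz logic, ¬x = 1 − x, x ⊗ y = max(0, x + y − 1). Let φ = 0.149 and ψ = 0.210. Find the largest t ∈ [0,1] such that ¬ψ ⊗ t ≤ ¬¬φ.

0.359

¬ψ = 1 − 0.210 = 0.790
So the left factor is ¬ψ = 0.790.
¬φ = 1 − 0.149 = 0.851
¬¬φ = 1 − 0.851 = 0.149
So the right-hand bound is ¬¬φ = 0.149.
The residuum of the Łukasiewicz t-norm gives the supremum: min(1, 1 − 0.790 + 0.149).
1 − 0.790 + 0.149 = 0.359, so t = min(1, 0.359) = 0.359.
Check: 0.790 ⊗ 0.359 = max(0, 0.149) = 0.149 ≤ 0.149.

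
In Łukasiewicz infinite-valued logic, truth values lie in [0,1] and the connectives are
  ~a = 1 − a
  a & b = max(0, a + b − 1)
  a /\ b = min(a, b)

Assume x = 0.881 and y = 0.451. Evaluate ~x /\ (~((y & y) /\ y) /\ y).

~x = 1 − 0.881 = 0.119
y & y = max(0, 0.451 + 0.451 − 1) = max(0, -0.098) = 0.000
(y & y) /\ y = min(0.000, 0.451) = 0.000
~((y & y) /\ y) = 1 − 0.000 = 1.000
~((y & y) /\ y) /\ y = min(1.000, 0.451) = 0.451
~x /\ (~((y & y) /\ y) /\ y) = min(0.119, 0.451) = 0.119

0.119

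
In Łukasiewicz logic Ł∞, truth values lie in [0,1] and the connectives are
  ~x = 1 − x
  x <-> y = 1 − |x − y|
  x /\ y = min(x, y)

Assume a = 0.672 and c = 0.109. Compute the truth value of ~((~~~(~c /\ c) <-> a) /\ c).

~c = 1 − 0.109 = 0.891
~c /\ c = min(0.891, 0.109) = 0.109
~(~c /\ c) = 1 − 0.109 = 0.891
~~(~c /\ c) = 1 − 0.891 = 0.109
~~~(~c /\ c) = 1 − 0.109 = 0.891
~~~(~c /\ c) <-> a = 1 − |0.891 − 0.672| = 1 − 0.219 = 0.781
(~~~(~c /\ c) <-> a) /\ c = min(0.781, 0.109) = 0.109
~((~~~(~c /\ c) <-> a) /\ c) = 1 − 0.109 = 0.891

0.891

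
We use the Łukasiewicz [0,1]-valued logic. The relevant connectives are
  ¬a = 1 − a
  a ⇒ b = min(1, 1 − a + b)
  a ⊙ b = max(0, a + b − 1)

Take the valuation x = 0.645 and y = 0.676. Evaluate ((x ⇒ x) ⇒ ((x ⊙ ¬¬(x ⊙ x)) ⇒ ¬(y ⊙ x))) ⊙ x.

0.645

x ⇒ x = min(1, 1 − 0.645 + 0.645) = min(1, 1.000) = 1.000
x ⊙ x = max(0, 0.645 + 0.645 − 1) = max(0, 0.290) = 0.290
¬(x ⊙ x) = 1 − 0.290 = 0.710
¬¬(x ⊙ x) = 1 − 0.710 = 0.290
x ⊙ ¬¬(x ⊙ x) = max(0, 0.645 + 0.290 − 1) = max(0, -0.065) = 0.000
y ⊙ x = max(0, 0.676 + 0.645 − 1) = max(0, 0.321) = 0.321
¬(y ⊙ x) = 1 − 0.321 = 0.679
(x ⊙ ¬¬(x ⊙ x)) ⇒ ¬(y ⊙ x) = min(1, 1 − 0.000 + 0.679) = min(1, 1.679) = 1.000
(x ⇒ x) ⇒ ((x ⊙ ¬¬(x ⊙ x)) ⇒ ¬(y ⊙ x)) = min(1, 1 − 1.000 + 1.000) = min(1, 1.000) = 1.000
((x ⇒ x) ⇒ ((x ⊙ ¬¬(x ⊙ x)) ⇒ ¬(y ⊙ x))) ⊙ x = max(0, 1.000 + 0.645 − 1) = max(0, 0.645) = 0.645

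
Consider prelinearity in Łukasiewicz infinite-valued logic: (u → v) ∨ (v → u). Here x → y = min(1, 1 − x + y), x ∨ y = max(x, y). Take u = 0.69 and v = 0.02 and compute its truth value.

u → v = min(1, 1 − 0.69 + 0.02) = min(1, 0.33) = 0.33
v → u = min(1, 1 − 0.02 + 0.69) = min(1, 1.67) = 1.00
(u → v) ∨ (v → u) = max(0.33, 1.00) = 1.00
(As expected: a Ł∞-tautology — holds in every MV-chain.)

1.00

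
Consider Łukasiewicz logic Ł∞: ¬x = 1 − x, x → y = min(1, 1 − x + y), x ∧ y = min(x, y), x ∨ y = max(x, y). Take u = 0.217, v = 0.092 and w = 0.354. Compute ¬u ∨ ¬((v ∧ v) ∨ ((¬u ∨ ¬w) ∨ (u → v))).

0.783

¬u = 1 − 0.217 = 0.783
v ∧ v = min(0.092, 0.092) = 0.092
¬w = 1 − 0.354 = 0.646
¬u ∨ ¬w = max(0.783, 0.646) = 0.783
u → v = min(1, 1 − 0.217 + 0.092) = min(1, 0.875) = 0.875
(¬u ∨ ¬w) ∨ (u → v) = max(0.783, 0.875) = 0.875
(v ∧ v) ∨ ((¬u ∨ ¬w) ∨ (u → v)) = max(0.092, 0.875) = 0.875
¬((v ∧ v) ∨ ((¬u ∨ ¬w) ∨ (u → v))) = 1 − 0.875 = 0.125
¬u ∨ ¬((v ∧ v) ∨ ((¬u ∨ ¬w) ∨ (u → v))) = max(0.783, 0.125) = 0.783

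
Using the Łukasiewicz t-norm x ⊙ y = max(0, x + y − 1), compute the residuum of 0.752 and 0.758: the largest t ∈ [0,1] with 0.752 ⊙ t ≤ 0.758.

The residuum of the Łukasiewicz t-norm gives the supremum: min(1, 1 − 0.752 + 0.758).
1 − 0.752 + 0.758 = 1.006, so t = min(1, 1.006) = 1.000.
Check: 0.752 ⊙ 1.000 = max(0, 0.752) = 0.752 ≤ 0.758.

1.000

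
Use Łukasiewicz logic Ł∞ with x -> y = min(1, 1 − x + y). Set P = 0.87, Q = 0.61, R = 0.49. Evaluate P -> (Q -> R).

1.00

Q -> R = min(1, 1 − 0.61 + 0.49) = min(1, 0.88) = 0.88
P -> (Q -> R) = min(1, 1 − 0.87 + 0.88) = min(1, 1.01) = 1.00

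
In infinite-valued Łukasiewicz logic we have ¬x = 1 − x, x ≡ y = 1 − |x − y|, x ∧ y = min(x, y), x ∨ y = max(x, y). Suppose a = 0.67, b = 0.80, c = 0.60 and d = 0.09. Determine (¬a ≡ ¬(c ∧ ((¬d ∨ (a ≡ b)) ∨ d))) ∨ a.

¬a = 1 − 0.67 = 0.33
¬d = 1 − 0.09 = 0.91
a ≡ b = 1 − |0.67 − 0.80| = 1 − 0.13 = 0.87
¬d ∨ (a ≡ b) = max(0.91, 0.87) = 0.91
(¬d ∨ (a ≡ b)) ∨ d = max(0.91, 0.09) = 0.91
c ∧ ((¬d ∨ (a ≡ b)) ∨ d) = min(0.60, 0.91) = 0.60
¬(c ∧ ((¬d ∨ (a ≡ b)) ∨ d)) = 1 − 0.60 = 0.40
¬a ≡ ¬(c ∧ ((¬d ∨ (a ≡ b)) ∨ d)) = 1 − |0.33 − 0.40| = 1 − 0.07 = 0.93
(¬a ≡ ¬(c ∧ ((¬d ∨ (a ≡ b)) ∨ d))) ∨ a = max(0.93, 0.67) = 0.93

0.93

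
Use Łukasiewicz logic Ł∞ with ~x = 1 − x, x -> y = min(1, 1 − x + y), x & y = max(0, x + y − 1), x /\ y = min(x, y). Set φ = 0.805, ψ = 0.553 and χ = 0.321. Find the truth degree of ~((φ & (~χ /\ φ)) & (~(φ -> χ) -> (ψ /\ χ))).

~χ = 1 − 0.321 = 0.679
~χ /\ φ = min(0.679, 0.805) = 0.679
φ & (~χ /\ φ) = max(0, 0.805 + 0.679 − 1) = max(0, 0.484) = 0.484
φ -> χ = min(1, 1 − 0.805 + 0.321) = min(1, 0.516) = 0.516
~(φ -> χ) = 1 − 0.516 = 0.484
ψ /\ χ = min(0.553, 0.321) = 0.321
~(φ -> χ) -> (ψ /\ χ) = min(1, 1 − 0.484 + 0.321) = min(1, 0.837) = 0.837
(φ & (~χ /\ φ)) & (~(φ -> χ) -> (ψ /\ χ)) = max(0, 0.484 + 0.837 − 1) = max(0, 0.321) = 0.321
~((φ & (~χ /\ φ)) & (~(φ -> χ) -> (ψ /\ χ))) = 1 − 0.321 = 0.679

0.679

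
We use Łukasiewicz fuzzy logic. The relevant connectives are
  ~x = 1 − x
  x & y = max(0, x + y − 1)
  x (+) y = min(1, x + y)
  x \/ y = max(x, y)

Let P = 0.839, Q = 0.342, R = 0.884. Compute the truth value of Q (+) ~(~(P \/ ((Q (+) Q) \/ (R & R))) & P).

1.000

Q (+) Q = min(1, 0.342 + 0.342) = min(1, 0.684) = 0.684
R & R = max(0, 0.884 + 0.884 − 1) = max(0, 0.768) = 0.768
(Q (+) Q) \/ (R & R) = max(0.684, 0.768) = 0.768
P \/ ((Q (+) Q) \/ (R & R)) = max(0.839, 0.768) = 0.839
~(P \/ ((Q (+) Q) \/ (R & R))) = 1 − 0.839 = 0.161
~(P \/ ((Q (+) Q) \/ (R & R))) & P = max(0, 0.161 + 0.839 − 1) = max(0, 0.000) = 0.000
~(~(P \/ ((Q (+) Q) \/ (R & R))) & P) = 1 − 0.000 = 1.000
Q (+) ~(~(P \/ ((Q (+) Q) \/ (R & R))) & P) = min(1, 0.342 + 1.000) = min(1, 1.342) = 1.000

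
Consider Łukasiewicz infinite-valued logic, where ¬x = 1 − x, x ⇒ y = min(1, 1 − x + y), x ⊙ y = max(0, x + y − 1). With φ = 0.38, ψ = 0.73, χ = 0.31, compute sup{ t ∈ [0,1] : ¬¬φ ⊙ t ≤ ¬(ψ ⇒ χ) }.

1.00

¬φ = 1 − 0.38 = 0.62
¬¬φ = 1 − 0.62 = 0.38
So the left factor is ¬¬φ = 0.38.
ψ ⇒ χ = min(1, 1 − 0.73 + 0.31) = min(1, 0.58) = 0.58
¬(ψ ⇒ χ) = 1 − 0.58 = 0.42
So the right-hand bound is ¬(ψ ⇒ χ) = 0.42.
The residuum of the Łukasiewicz t-norm gives the supremum: min(1, 1 − 0.38 + 0.42).
1 − 0.38 + 0.42 = 1.04, so t = min(1, 1.04) = 1.00.
Check: 0.38 ⊙ 1.00 = max(0, 0.38) = 0.38 ≤ 0.42.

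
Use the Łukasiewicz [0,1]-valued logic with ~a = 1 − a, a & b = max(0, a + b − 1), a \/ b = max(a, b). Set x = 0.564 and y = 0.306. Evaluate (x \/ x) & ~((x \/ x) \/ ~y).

x \/ x = max(0.564, 0.564) = 0.564
~y = 1 − 0.306 = 0.694
(x \/ x) \/ ~y = max(0.564, 0.694) = 0.694
~((x \/ x) \/ ~y) = 1 − 0.694 = 0.306
(x \/ x) & ~((x \/ x) \/ ~y) = max(0, 0.564 + 0.306 − 1) = max(0, -0.130) = 0.000

0.000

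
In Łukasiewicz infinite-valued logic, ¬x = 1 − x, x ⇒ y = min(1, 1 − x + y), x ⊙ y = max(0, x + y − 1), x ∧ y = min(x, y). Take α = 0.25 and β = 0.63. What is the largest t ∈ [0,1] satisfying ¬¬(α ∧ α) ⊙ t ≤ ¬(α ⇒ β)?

0.75

α ∧ α = min(0.25, 0.25) = 0.25
¬(α ∧ α) = 1 − 0.25 = 0.75
¬¬(α ∧ α) = 1 − 0.75 = 0.25
So the left factor is ¬¬(α ∧ α) = 0.25.
α ⇒ β = min(1, 1 − 0.25 + 0.63) = min(1, 1.38) = 1.00
¬(α ⇒ β) = 1 − 1.00 = 0.00
So the right-hand bound is ¬(α ⇒ β) = 0.00.
The residuum of the Łukasiewicz t-norm gives the supremum: min(1, 1 − 0.25 + 0.00).
1 − 0.25 + 0.00 = 0.75, so t = min(1, 0.75) = 0.75.
Check: 0.25 ⊙ 0.75 = max(0, 0.00) = 0.00 ≤ 0.00.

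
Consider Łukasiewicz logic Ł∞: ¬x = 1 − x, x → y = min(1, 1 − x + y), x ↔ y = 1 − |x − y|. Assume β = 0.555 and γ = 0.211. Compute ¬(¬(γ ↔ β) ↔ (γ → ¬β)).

0.656

γ ↔ β = 1 − |0.211 − 0.555| = 1 − 0.344 = 0.656
¬(γ ↔ β) = 1 − 0.656 = 0.344
¬β = 1 − 0.555 = 0.445
γ → ¬β = min(1, 1 − 0.211 + 0.445) = min(1, 1.234) = 1.000
¬(γ ↔ β) ↔ (γ → ¬β) = 1 − |0.344 − 1.000| = 1 − 0.656 = 0.344
¬(¬(γ ↔ β) ↔ (γ → ¬β)) = 1 − 0.344 = 0.656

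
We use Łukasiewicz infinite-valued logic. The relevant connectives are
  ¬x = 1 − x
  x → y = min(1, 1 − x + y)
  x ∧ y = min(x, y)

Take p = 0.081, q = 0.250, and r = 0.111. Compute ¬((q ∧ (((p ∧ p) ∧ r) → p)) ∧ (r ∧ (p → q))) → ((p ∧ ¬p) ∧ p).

0.192

p ∧ p = min(0.081, 0.081) = 0.081
(p ∧ p) ∧ r = min(0.081, 0.111) = 0.081
((p ∧ p) ∧ r) → p = min(1, 1 − 0.081 + 0.081) = min(1, 1.000) = 1.000
q ∧ (((p ∧ p) ∧ r) → p) = min(0.250, 1.000) = 0.250
p → q = min(1, 1 − 0.081 + 0.250) = min(1, 1.169) = 1.000
r ∧ (p → q) = min(0.111, 1.000) = 0.111
(q ∧ (((p ∧ p) ∧ r) → p)) ∧ (r ∧ (p → q)) = min(0.250, 0.111) = 0.111
¬((q ∧ (((p ∧ p) ∧ r) → p)) ∧ (r ∧ (p → q))) = 1 − 0.111 = 0.889
¬p = 1 − 0.081 = 0.919
p ∧ ¬p = min(0.081, 0.919) = 0.081
(p ∧ ¬p) ∧ p = min(0.081, 0.081) = 0.081
¬((q ∧ (((p ∧ p) ∧ r) → p)) ∧ (r ∧ (p → q))) → ((p ∧ ¬p) ∧ p) = min(1, 1 − 0.889 + 0.081) = min(1, 0.192) = 0.192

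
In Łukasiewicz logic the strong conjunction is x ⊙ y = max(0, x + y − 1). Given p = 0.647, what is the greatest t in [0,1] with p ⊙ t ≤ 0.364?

0.717

The residuum of the Łukasiewicz t-norm gives the supremum: min(1, 1 − 0.647 + 0.364).
1 − 0.647 + 0.364 = 0.717, so t = min(1, 0.717) = 0.717.
Check: 0.647 ⊙ 0.717 = max(0, 0.364) = 0.364 ≤ 0.364.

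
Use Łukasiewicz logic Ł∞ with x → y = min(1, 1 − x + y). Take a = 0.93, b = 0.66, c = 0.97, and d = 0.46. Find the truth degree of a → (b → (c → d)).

0.90

c → d = min(1, 1 − 0.97 + 0.46) = min(1, 0.49) = 0.49
b → (c → d) = min(1, 1 − 0.66 + 0.49) = min(1, 0.83) = 0.83
a → (b → (c → d)) = min(1, 1 − 0.93 + 0.83) = min(1, 0.90) = 0.90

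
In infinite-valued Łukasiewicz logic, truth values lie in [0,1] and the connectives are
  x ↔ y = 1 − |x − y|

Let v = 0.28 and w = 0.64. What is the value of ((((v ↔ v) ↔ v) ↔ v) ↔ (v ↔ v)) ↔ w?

0.64

v ↔ v = 1 − |0.28 − 0.28| = 1 − 0.00 = 1.00
(v ↔ v) ↔ v = 1 − |1.00 − 0.28| = 1 − 0.72 = 0.28
((v ↔ v) ↔ v) ↔ v = 1 − |0.28 − 0.28| = 1 − 0.00 = 1.00
(((v ↔ v) ↔ v) ↔ v) ↔ (v ↔ v) = 1 − |1.00 − 1.00| = 1 − 0.00 = 1.00
((((v ↔ v) ↔ v) ↔ v) ↔ (v ↔ v)) ↔ w = 1 − |1.00 − 0.64| = 1 − 0.36 = 0.64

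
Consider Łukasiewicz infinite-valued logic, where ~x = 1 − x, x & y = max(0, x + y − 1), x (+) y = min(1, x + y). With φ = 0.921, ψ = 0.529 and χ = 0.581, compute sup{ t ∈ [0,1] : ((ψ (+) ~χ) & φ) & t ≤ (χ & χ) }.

0.293

~χ = 1 − 0.581 = 0.419
ψ (+) ~χ = min(1, 0.529 + 0.419) = min(1, 0.948) = 0.948
(ψ (+) ~χ) & φ = max(0, 0.948 + 0.921 − 1) = max(0, 0.869) = 0.869
So the left factor is (ψ (+) ~χ) & φ = 0.869.
χ & χ = max(0, 0.581 + 0.581 − 1) = max(0, 0.162) = 0.162
So the right-hand bound is χ & χ = 0.162.
The residuum of the Łukasiewicz t-norm gives the supremum: min(1, 1 − 0.869 + 0.162).
1 − 0.869 + 0.162 = 0.293, so t = min(1, 0.293) = 0.293.
Check: 0.869 & 0.293 = max(0, 0.162) = 0.162 ≤ 0.162.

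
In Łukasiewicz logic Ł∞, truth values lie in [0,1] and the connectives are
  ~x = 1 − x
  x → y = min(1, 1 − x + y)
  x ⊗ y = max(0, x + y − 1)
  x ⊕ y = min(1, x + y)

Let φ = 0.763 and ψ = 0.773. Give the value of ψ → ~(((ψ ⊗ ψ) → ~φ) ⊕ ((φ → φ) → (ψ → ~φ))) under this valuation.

0.227

ψ ⊗ ψ = max(0, 0.773 + 0.773 − 1) = max(0, 0.546) = 0.546
~φ = 1 − 0.763 = 0.237
(ψ ⊗ ψ) → ~φ = min(1, 1 − 0.546 + 0.237) = min(1, 0.691) = 0.691
φ → φ = min(1, 1 − 0.763 + 0.763) = min(1, 1.000) = 1.000
ψ → ~φ = min(1, 1 − 0.773 + 0.237) = min(1, 0.464) = 0.464
(φ → φ) → (ψ → ~φ) = min(1, 1 − 1.000 + 0.464) = min(1, 0.464) = 0.464
((ψ ⊗ ψ) → ~φ) ⊕ ((φ → φ) → (ψ → ~φ)) = min(1, 0.691 + 0.464) = min(1, 1.155) = 1.000
~(((ψ ⊗ ψ) → ~φ) ⊕ ((φ → φ) → (ψ → ~φ))) = 1 − 1.000 = 0.000
ψ → ~(((ψ ⊗ ψ) → ~φ) ⊕ ((φ → φ) → (ψ → ~φ))) = min(1, 1 − 0.773 + 0.000) = min(1, 0.227) = 0.227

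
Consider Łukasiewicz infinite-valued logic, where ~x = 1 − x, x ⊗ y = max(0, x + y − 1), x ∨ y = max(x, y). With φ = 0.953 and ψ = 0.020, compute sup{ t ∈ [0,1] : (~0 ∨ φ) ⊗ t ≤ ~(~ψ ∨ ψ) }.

0.020

~0 = 1 − 0.000 = 1.000
~0 ∨ φ = max(1.000, 0.953) = 1.000
So the left factor is ~0 ∨ φ = 1.000.
~ψ = 1 − 0.020 = 0.980
~ψ ∨ ψ = max(0.980, 0.020) = 0.980
~(~ψ ∨ ψ) = 1 − 0.980 = 0.020
So the right-hand bound is ~(~ψ ∨ ψ) = 0.020.
The residuum of the Łukasiewicz t-norm gives the supremum: min(1, 1 − 1.000 + 0.020).
1 − 1.000 + 0.020 = 0.020, so t = min(1, 0.020) = 0.020.
Check: 1.000 ⊗ 0.020 = max(0, 0.020) = 0.020 ≤ 0.020.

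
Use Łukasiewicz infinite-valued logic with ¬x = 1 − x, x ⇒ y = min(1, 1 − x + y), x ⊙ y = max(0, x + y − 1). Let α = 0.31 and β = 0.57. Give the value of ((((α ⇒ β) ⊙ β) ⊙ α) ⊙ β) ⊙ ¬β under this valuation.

α ⇒ β = min(1, 1 − 0.31 + 0.57) = min(1, 1.26) = 1.00
(α ⇒ β) ⊙ β = max(0, 1.00 + 0.57 − 1) = max(0, 0.57) = 0.57
((α ⇒ β) ⊙ β) ⊙ α = max(0, 0.57 + 0.31 − 1) = max(0, -0.12) = 0.00
(((α ⇒ β) ⊙ β) ⊙ α) ⊙ β = max(0, 0.00 + 0.57 − 1) = max(0, -0.43) = 0.00
¬β = 1 − 0.57 = 0.43
((((α ⇒ β) ⊙ β) ⊙ α) ⊙ β) ⊙ ¬β = max(0, 0.00 + 0.43 − 1) = max(0, -0.57) = 0.00

0.00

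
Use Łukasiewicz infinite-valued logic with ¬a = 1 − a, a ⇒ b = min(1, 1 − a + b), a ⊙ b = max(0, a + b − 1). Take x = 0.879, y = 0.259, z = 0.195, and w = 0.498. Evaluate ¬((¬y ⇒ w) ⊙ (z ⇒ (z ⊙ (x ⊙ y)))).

0.438

¬y = 1 − 0.259 = 0.741
¬y ⇒ w = min(1, 1 − 0.741 + 0.498) = min(1, 0.757) = 0.757
x ⊙ y = max(0, 0.879 + 0.259 − 1) = max(0, 0.138) = 0.138
z ⊙ (x ⊙ y) = max(0, 0.195 + 0.138 − 1) = max(0, -0.667) = 0.000
z ⇒ (z ⊙ (x ⊙ y)) = min(1, 1 − 0.195 + 0.000) = min(1, 0.805) = 0.805
(¬y ⇒ w) ⊙ (z ⇒ (z ⊙ (x ⊙ y))) = max(0, 0.757 + 0.805 − 1) = max(0, 0.562) = 0.562
¬((¬y ⇒ w) ⊙ (z ⇒ (z ⊙ (x ⊙ y)))) = 1 − 0.562 = 0.438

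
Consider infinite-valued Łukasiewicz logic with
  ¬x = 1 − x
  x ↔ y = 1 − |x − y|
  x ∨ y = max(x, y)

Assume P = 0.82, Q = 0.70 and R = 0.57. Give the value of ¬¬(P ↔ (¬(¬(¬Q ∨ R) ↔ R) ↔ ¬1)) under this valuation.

¬Q = 1 − 0.70 = 0.30
¬Q ∨ R = max(0.30, 0.57) = 0.57
¬(¬Q ∨ R) = 1 − 0.57 = 0.43
¬(¬Q ∨ R) ↔ R = 1 − |0.43 − 0.57| = 1 − 0.14 = 0.86
¬(¬(¬Q ∨ R) ↔ R) = 1 − 0.86 = 0.14
¬1 = 1 − 1.00 = 0.00
¬(¬(¬Q ∨ R) ↔ R) ↔ ¬1 = 1 − |0.14 − 0.00| = 1 − 0.14 = 0.86
P ↔ (¬(¬(¬Q ∨ R) ↔ R) ↔ ¬1) = 1 − |0.82 − 0.86| = 1 − 0.04 = 0.96
¬(P ↔ (¬(¬(¬Q ∨ R) ↔ R) ↔ ¬1)) = 1 − 0.96 = 0.04
¬¬(P ↔ (¬(¬(¬Q ∨ R) ↔ R) ↔ ¬1)) = 1 − 0.04 = 0.96

0.96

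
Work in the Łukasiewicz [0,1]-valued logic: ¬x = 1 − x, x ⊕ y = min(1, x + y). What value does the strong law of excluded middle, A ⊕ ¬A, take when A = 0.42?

1.00

¬A = 1 − 0.42 = 0.58
A ⊕ ¬A = min(1, 0.42 + 0.58) = min(1, 1.00) = 1.00
(As expected: always 1 in Ł∞ since a ⊕ (1−a) = 1.)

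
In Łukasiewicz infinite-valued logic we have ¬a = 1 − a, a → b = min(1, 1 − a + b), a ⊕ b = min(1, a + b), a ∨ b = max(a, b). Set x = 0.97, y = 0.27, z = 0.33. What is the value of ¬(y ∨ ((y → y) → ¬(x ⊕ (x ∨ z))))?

y → y = min(1, 1 − 0.27 + 0.27) = min(1, 1.00) = 1.00
x ∨ z = max(0.97, 0.33) = 0.97
x ⊕ (x ∨ z) = min(1, 0.97 + 0.97) = min(1, 1.94) = 1.00
¬(x ⊕ (x ∨ z)) = 1 − 1.00 = 0.00
(y → y) → ¬(x ⊕ (x ∨ z)) = min(1, 1 − 1.00 + 0.00) = min(1, 0.00) = 0.00
y ∨ ((y → y) → ¬(x ⊕ (x ∨ z))) = max(0.27, 0.00) = 0.27
¬(y ∨ ((y → y) → ¬(x ⊕ (x ∨ z)))) = 1 − 0.27 = 0.73

0.73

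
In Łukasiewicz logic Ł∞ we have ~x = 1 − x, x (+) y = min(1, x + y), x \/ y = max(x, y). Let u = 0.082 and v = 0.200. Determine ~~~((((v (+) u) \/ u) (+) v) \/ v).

v (+) u = min(1, 0.200 + 0.082) = min(1, 0.282) = 0.282
(v (+) u) \/ u = max(0.282, 0.082) = 0.282
((v (+) u) \/ u) (+) v = min(1, 0.282 + 0.200) = min(1, 0.482) = 0.482
(((v (+) u) \/ u) (+) v) \/ v = max(0.482, 0.200) = 0.482
~((((v (+) u) \/ u) (+) v) \/ v) = 1 − 0.482 = 0.518
~~((((v (+) u) \/ u) (+) v) \/ v) = 1 − 0.518 = 0.482
~~~((((v (+) u) \/ u) (+) v) \/ v) = 1 − 0.482 = 0.518

0.518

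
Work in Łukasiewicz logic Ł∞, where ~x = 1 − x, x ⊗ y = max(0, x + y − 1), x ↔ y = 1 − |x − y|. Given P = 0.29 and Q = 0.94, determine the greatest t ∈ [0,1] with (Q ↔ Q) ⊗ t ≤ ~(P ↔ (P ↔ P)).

Q ↔ Q = 1 − |0.94 − 0.94| = 1 − 0.00 = 1.00
So the left factor is Q ↔ Q = 1.00.
P ↔ P = 1 − |0.29 − 0.29| = 1 − 0.00 = 1.00
P ↔ (P ↔ P) = 1 − |0.29 − 1.00| = 1 − 0.71 = 0.29
~(P ↔ (P ↔ P)) = 1 − 0.29 = 0.71
So the right-hand bound is ~(P ↔ (P ↔ P)) = 0.71.
The residuum of the Łukasiewicz t-norm gives the supremum: min(1, 1 − 1.00 + 0.71).
1 − 1.00 + 0.71 = 0.71, so t = min(1, 0.71) = 0.71.
Check: 1.00 ⊗ 0.71 = max(0, 0.71) = 0.71 ≤ 0.71.

0.71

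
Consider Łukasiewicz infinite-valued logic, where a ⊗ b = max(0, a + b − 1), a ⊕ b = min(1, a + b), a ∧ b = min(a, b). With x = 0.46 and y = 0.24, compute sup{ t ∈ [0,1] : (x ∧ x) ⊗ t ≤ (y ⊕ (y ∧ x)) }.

x ∧ x = min(0.46, 0.46) = 0.46
So the left factor is x ∧ x = 0.46.
y ∧ x = min(0.24, 0.46) = 0.24
y ⊕ (y ∧ x) = min(1, 0.24 + 0.24) = min(1, 0.48) = 0.48
So the right-hand bound is y ⊕ (y ∧ x) = 0.48.
The residuum of the Łukasiewicz t-norm gives the supremum: min(1, 1 − 0.46 + 0.48).
1 − 0.46 + 0.48 = 1.02, so t = min(1, 1.02) = 1.00.
Check: 0.46 ⊗ 1.00 = max(0, 0.46) = 0.46 ≤ 0.48.

1.00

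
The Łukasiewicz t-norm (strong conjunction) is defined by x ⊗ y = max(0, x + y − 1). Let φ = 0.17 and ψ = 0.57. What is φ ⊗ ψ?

φ ⊗ ψ = max(0, 0.17 + 0.57 − 1) = max(0, -0.26) = 0.00
For comparison, the Gödel (minimum) t-norm min(x, y) would give 0.17.

0.00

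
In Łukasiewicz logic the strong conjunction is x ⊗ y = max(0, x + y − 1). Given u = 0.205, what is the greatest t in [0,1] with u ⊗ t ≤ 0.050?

0.845

The residuum of the Łukasiewicz t-norm gives the supremum: min(1, 1 − 0.205 + 0.050).
1 − 0.205 + 0.050 = 0.845, so t = min(1, 0.845) = 0.845.
Check: 0.205 ⊗ 0.845 = max(0, 0.050) = 0.050 ≤ 0.050.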